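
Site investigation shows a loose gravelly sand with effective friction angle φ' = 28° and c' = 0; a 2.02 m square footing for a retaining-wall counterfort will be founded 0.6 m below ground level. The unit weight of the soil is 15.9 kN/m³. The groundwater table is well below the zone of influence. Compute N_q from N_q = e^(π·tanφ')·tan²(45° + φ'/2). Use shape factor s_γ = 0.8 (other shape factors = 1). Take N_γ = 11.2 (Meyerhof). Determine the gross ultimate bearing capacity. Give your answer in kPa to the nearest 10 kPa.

tan28° = 0.5317, so N_q = e^(π×0.5317)·tan²(59°) = 5.314 × 2.77 = 14.72.
Overburden at base level: q = 15.9 × 0.6 = 9.54 kPa.
Surcharge term q·N_q = 9.54 × 14.72 = 140.43 kPa; self-weight term 0.5·γ·B·N_γ·s_γ = 0.5 × 15.9 × 2.02 × 11.2 × 0.8 = 143.89 kPa.
q_ult = 140.43 + 143.89 = 284.32 kPa.

q_ult ≈ 280 kPa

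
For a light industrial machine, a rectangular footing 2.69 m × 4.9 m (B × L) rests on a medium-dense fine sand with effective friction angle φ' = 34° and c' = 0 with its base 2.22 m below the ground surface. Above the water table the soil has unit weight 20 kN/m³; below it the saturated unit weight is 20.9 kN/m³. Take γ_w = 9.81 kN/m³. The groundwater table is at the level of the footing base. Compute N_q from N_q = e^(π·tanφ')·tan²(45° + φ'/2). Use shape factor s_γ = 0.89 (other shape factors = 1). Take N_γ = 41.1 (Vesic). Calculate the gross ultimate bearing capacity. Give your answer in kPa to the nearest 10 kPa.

q_ult ≈ 1850 kPa

tan34° = 0.6745, so N_q = e^(π×0.6745)·tan²(62°) = 8.323 × 3.537 = 29.44.
Effective surcharge at the founding depth q = γ·D_f = 20 × 2.22 = 44.4 kPa.
The water table coincides with the base, so in the self-weight term γ → γ' = 11.09 kN/m³.
q_ult = q·N_q + 0.5·γ·B·N_γ·s_γ
     = 44.4 × 29.44 + 0.5 × 11.09 × 2.69 × 41.1 × 0.89
     = 1307.1 + 545.61 = 1852.7 kPa.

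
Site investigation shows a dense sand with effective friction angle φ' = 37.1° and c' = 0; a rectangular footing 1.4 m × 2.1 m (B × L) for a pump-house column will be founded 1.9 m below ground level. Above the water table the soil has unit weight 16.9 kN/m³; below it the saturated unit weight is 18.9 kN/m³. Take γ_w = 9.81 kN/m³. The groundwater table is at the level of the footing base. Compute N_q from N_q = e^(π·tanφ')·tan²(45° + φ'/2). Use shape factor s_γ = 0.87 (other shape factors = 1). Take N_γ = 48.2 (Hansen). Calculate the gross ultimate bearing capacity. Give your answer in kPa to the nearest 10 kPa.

q_ult ≈ 1660 kPa

tan37.1° = 0.7563, so N_q = e^(π×0.7563)·tan²(63.55°) = 10.761 × 4.04 = 43.48.
Effective surcharge at the founding depth q = γ·D_f = 16.9 × 1.9 = 32.11 kPa.
The water table coincides with the base, so in the self-weight term γ → γ' = 9.09 kN/m³.
q_ult = q·N_q + 0.5·γ·B·N_γ·s_γ
     = 32.11 × 43.481 + 0.5 × 9.09 × 1.4 × 48.2 × 0.87
     = 1396.2 + 266.83 = 1663 kPa.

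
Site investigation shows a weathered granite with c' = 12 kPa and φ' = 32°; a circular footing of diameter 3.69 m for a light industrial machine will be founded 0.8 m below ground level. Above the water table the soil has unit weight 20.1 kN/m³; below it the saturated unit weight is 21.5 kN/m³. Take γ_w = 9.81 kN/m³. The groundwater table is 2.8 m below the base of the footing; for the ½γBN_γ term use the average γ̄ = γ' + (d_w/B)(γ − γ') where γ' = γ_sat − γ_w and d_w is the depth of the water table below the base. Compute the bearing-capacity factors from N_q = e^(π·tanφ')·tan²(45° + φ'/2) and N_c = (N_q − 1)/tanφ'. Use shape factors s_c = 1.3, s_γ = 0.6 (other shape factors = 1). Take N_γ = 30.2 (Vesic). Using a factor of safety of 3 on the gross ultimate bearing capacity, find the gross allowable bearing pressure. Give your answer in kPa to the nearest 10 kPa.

q_all ≈ 510 kPa

N_q = e^(π·tan32°)·tan²(61°) = 23.18; N_c = (N_q − 1)/tanφ' = 35.49.
Overburden at base level: q = 20.1 × 0.8 = 16.08 kPa.
The water table is 2.8 m below the base (< B = 3.69 m), so the ½γBN_γ term uses γ̄ = γ' + (d_w/B)(γ − γ') = 11.69 + (2.8/3.69)(20.1 − 11.69) = 18.072 kN/m³.
Cohesion term c·N_c·s_c = 12 × 35.49 × 1.3 = 553.65 kPa; surcharge term q·N_q = 16.08 × 23.177 = 372.68 kPa; self-weight term 0.5·γ·B·N_γ·s_γ = 0.5 × 18.072 × 3.69 × 30.2 × 0.6 = 604.16 kPa.
q_ult = 553.65 + 372.68 + 604.16 = 1530.5 kPa.
q_all = 1530.5 / 3 = 510.16 kPa.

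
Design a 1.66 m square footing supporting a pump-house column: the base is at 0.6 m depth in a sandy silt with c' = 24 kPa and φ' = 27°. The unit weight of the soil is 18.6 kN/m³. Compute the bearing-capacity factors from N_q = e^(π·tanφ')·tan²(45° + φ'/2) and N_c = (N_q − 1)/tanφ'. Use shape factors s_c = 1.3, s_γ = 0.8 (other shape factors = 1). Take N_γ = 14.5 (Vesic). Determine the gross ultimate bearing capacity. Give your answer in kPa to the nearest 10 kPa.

q_ult ≈ 1070 kPa

tan27° = 0.5095, so N_q = e^(π×0.5095)·tan²(58.5°) = 4.957 × 2.663 = 13.2.
N_c = (13.2 − 1)/tan27° = 23.94.
q = γ·D_f = 18.6 × 0.6 = 11.16 kPa.
c·N_c·s_c = 24 × 23.942 × 1.3 = 747 kPa
q·N_q = 11.16 × 13.199 = 147.3 kPa
0.5·γ·B·N_γ·s_γ = 0.5 × 18.6 × 1.66 × 14.5 × 0.8 = 179.08 kPa
q_ult = 747 + 147.3 + 179.08 = 1073.4 kPa.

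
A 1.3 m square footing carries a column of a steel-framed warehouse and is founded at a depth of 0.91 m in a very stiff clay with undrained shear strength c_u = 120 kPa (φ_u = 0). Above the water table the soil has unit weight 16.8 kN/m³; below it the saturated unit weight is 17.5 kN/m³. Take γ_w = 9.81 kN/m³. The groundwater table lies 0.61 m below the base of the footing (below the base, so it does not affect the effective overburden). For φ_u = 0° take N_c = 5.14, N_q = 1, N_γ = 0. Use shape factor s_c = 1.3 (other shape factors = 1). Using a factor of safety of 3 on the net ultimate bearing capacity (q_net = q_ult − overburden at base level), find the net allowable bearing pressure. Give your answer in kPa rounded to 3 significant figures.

q_all(net) ≈ 267 kPa

q = γ·D_f = 16.8 × 0.91 = 15.288 kPa.
c·N_c·s_c = 120 × 5.14 × 1.3 = 801.84 kPa
q·N_q = 15.288 × 1 = 15.288 kPa
q_ult = 801.84 + 15.288 = 817.13 kPa.
q_net = 817.13 − 15.288 = 801.84 kPa.
q_all(net) = 801.84 / 3 = 267.28 kPa.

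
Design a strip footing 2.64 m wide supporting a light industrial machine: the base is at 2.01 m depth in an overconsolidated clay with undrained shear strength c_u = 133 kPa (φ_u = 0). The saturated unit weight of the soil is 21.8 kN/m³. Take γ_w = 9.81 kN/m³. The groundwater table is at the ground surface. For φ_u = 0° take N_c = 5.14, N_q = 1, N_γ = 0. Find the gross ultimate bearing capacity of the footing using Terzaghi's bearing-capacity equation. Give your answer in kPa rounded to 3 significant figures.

q_ult ≈ 708 kPa

With the water table at the surface the whole profile is submerged: γ' = 21.8 − 9.81 = 11.99 kN/m³, so q = γ'·D_f = 24.1 kPa.
q_ult = c·N_c + q·N_q
     = 133 × 5.14 + 24.1 × 1
     = 683.62 + 24.1 = 707.72 kPa.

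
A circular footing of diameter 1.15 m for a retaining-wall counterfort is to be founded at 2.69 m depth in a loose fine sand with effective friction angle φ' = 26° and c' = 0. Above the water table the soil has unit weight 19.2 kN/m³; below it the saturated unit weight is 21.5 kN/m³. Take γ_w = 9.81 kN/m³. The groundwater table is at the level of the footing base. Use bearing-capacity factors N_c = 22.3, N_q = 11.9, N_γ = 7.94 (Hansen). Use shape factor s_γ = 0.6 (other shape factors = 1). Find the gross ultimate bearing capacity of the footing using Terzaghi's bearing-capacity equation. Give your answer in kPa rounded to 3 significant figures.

q_ult ≈ 647 kPa

q = γ·D_f = 19.2 × 2.69 = 51.648 kPa.
For the ½γBN_γ term take γ' = 21.5 − 9.81 = 11.69 kN/m³ (soil below base is submerged).
q·N_q = 51.648 × 11.9 = 614.61 kPa
0.5·γ·B·N_γ·s_γ = 0.5 × 11.69 × 1.15 × 7.94 × 0.6 = 32.022 kPa
q_ult = 614.61 + 32.022 = 646.63 kPa.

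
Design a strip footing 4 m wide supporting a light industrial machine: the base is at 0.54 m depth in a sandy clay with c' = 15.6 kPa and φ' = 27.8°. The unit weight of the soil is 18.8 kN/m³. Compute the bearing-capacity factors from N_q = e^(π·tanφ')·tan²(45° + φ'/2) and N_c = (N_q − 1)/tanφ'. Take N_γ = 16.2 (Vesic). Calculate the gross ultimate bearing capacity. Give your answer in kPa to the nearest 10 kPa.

tan27.8° = 0.5272, so N_q = e^(π×0.5272)·tan²(58.9°) = 5.24 × 2.748 = 14.4.
N_c = (14.4 − 1)/tan27.8° = 25.42.
Overburden at base level: q = 18.8 × 0.54 = 10.152 kPa.
Cohesion term c·N_c = 15.6 × 25.416 = 396.49 kPa; surcharge term q·N_q = 10.152 × 14.4 = 146.19 kPa; self-weight term 0.5·γ·B·N_γ = 0.5 × 18.8 × 4 × 16.2 = 609.12 kPa.
q_ult = 396.49 + 146.19 + 609.12 = 1151.8 kPa.

q_ult ≈ 1150 kPa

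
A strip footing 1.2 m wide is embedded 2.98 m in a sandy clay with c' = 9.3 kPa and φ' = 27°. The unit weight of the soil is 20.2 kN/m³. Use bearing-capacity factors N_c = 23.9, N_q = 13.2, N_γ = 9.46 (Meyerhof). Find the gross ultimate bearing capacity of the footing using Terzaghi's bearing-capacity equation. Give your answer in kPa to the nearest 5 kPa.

q = γ·D_f = 20.2 × 2.98 = 60.196 kPa.
c·N_c = 9.3 × 23.9 = 222.27 kPa
q·N_q = 60.196 × 13.2 = 794.59 kPa
0.5·γ·B·N_γ = 0.5 × 20.2 × 1.2 × 9.46 = 114.66 kPa
q_ult = 222.27 + 794.59 + 114.66 = 1131.5 kPa.

q_ult ≈ 1130 kPa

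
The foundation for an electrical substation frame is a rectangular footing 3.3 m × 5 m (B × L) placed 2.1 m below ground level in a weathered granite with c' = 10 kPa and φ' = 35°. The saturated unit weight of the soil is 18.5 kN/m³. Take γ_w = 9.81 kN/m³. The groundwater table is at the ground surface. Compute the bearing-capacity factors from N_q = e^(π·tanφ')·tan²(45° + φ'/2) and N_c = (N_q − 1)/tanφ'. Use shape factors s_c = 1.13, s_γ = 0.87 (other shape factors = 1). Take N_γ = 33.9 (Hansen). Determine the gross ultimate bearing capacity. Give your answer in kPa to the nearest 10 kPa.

q_ult ≈ 1550 kPa

tan35° = 0.7002, so N_q = e^(π×0.7002)·tan²(62.5°) = 9.023 × 3.69 = 33.3.
N_c = (33.3 − 1)/tan35° = 46.12.
With the water table at the surface the whole profile is submerged: γ' = 18.5 − 9.81 = 8.69 kN/m³, so q = γ'·D_f = 18.249 kPa; the same γ' applies in the ½γBN_γ term.
q_ult = c·N_c·s_c + q·N_q + 0.5·γ·B·N_γ·s_γ
     = 10 × 46.124 × 1.13 + 18.249 × 33.296 + 0.5 × 8.69 × 3.3 × 33.9 × 0.87
     = 521.2 + 607.62 + 422.89 = 1551.7 kPa.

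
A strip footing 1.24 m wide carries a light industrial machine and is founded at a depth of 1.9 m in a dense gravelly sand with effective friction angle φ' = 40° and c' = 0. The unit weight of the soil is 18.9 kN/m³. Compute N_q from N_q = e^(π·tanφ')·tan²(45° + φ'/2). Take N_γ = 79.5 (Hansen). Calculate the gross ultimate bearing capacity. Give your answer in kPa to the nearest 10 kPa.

tan40° = 0.8391, so N_q = e^(π×0.8391)·tan²(65°) = 13.959 × 4.599 = 64.2.
q = γ·D_f = 18.9 × 1.9 = 35.91 kPa.
q·N_q = 35.91 × 64.195 = 2305.2 kPa
0.5·γ·B·N_γ = 0.5 × 18.9 × 1.24 × 79.5 = 931.58 kPa
q_ult = 2305.2 + 931.58 = 3236.8 kPa.

q_ult ≈ 3240 kPa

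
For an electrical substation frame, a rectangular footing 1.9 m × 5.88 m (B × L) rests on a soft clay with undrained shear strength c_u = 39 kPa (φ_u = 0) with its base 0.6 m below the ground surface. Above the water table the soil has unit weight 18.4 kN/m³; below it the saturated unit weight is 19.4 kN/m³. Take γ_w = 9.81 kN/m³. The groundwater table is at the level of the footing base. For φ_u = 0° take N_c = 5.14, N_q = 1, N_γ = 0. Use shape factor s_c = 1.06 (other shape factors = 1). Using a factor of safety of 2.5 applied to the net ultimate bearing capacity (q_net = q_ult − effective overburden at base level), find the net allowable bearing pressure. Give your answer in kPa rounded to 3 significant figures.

Overburden at base level: q = 18.4 × 0.6 = 11.04 kPa.
Cohesion term c·N_c·s_c = 39 × 5.14 × 1.06 = 212.49 kPa; surcharge term q·N_q = 11.04 × 1 = 11.04 kPa.
q_ult = 212.49 + 11.04 = 223.53 kPa.
Net ultimate: q_net = 223.53 − 11.04 = 212.49 kPa.
q_all(net) = 212.49 / 2.5 = 84.995 kPa.

q_all(net) ≈ 85 kPa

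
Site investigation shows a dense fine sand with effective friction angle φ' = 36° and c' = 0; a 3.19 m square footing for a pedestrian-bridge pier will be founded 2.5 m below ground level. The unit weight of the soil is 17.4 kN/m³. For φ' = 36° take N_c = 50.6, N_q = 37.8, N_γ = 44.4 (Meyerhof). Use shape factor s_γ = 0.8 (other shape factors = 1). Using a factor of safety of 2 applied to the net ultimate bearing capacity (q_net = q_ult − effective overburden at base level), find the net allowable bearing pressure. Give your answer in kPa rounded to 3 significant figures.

q_all(net) ≈ 1290 kPa

Effective surcharge at the founding depth q = γ·D_f = 17.4 × 2.5 = 43.5 kPa.
q_ult = q·N_q + 0.5·γ·B·N_γ·s_γ
     = 43.5 × 37.8 + 0.5 × 17.4 × 3.19 × 44.4 × 0.8
     = 1644.3 + 985.79 = 2630.1 kPa.
Net ultimate: q_net = 2630.1 − 43.5 = 2586.6 kPa.
q_all(net) = 2586.6 / 2 = 1293.3 kPa.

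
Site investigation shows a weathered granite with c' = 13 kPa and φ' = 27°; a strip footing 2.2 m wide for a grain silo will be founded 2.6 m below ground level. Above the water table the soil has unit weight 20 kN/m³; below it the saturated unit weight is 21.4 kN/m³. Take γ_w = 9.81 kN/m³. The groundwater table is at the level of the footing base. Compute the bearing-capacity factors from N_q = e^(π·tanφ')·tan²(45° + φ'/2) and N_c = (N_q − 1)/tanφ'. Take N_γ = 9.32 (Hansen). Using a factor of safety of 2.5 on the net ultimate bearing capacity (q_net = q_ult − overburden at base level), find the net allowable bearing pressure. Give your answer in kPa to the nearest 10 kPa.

N_q = e^(π·tan27°)·tan²(58.5°) = 13.2; N_c = (N_q − 1)/tanφ' = 23.94.
Overburden at base level: q = 20 × 2.6 = 52 kPa.
Below the base the soil is submerged, so the ½γBN_γ term uses γ' = 21.4 − 9.81 = 11.59 kN/m³.
Cohesion term c·N_c = 13 × 23.942 = 311.25 kPa; surcharge term q·N_q = 52 × 13.199 = 686.36 kPa; self-weight term 0.5·γ·B·N_γ = 0.5 × 11.59 × 2.2 × 9.32 = 118.82 kPa.
q_ult = 311.25 + 686.36 + 118.82 = 1116.4 kPa.
q_net = 1116.4 − 52 = 1064.4 kPa.
q_all(net) = 1064.4 / 2.5 = 425.77 kPa.

q_all(net) ≈ 430 kPa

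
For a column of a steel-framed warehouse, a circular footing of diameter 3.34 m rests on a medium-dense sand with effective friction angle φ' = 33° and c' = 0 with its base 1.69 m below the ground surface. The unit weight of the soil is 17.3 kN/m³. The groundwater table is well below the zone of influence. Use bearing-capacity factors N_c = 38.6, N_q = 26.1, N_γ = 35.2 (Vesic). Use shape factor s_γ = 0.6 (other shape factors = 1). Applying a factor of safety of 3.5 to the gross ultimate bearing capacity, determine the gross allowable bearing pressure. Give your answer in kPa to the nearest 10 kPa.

q_all ≈ 390 kPa

Effective surcharge at the founding depth q = γ·D_f = 17.3 × 1.69 = 29.237 kPa.
q_ult = q·N_q + 0.5·γ·B·N_γ·s_γ
     = 29.237 × 26.1 + 0.5 × 17.3 × 3.34 × 35.2 × 0.6
     = 763.09 + 610.18 = 1373.3 kPa.
q_all = q_ult / FS = 1373.3 / 3.5 = 392.36 kPa.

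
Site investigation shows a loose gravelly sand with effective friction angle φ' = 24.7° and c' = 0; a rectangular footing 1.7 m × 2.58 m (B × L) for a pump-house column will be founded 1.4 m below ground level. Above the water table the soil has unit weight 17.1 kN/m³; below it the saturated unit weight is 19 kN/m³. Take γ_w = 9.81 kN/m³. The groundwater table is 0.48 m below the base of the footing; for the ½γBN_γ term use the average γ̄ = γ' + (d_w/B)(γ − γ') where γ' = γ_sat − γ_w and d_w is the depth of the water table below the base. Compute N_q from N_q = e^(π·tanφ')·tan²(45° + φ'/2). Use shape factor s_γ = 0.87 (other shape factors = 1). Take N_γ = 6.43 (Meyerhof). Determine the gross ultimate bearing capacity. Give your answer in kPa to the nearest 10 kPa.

tan24.7° = 0.4599, so N_q = e^(π×0.4599)·tan²(57.35°) = 4.242 × 2.436 = 10.33.
Effective surcharge at the founding depth q = γ·D_f = 17.1 × 1.4 = 23.94 kPa.
With d_w = 0.48 m < B, γ̄ = 9.19 + (0.48/1.7) × (17.1 − 9.19) = 11.423 kN/m³.
q_ult = q·N_q + 0.5·γ·B·N_γ·s_γ
     = 23.94 × 10.331 + 0.5 × 11.423 × 1.7 × 6.43 × 0.87
     = 247.33 + 54.318 = 301.65 kPa.

q_ult ≈ 300 kPa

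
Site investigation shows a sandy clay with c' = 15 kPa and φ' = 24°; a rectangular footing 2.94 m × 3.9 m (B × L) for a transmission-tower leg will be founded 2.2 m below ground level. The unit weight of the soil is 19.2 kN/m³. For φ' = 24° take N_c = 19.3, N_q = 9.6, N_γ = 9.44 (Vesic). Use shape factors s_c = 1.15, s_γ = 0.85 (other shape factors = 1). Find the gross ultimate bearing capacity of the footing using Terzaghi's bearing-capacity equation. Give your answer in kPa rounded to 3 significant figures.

q_ult ≈ 965 kPa

Effective surcharge at the founding depth q = γ·D_f = 19.2 × 2.2 = 42.24 kPa.
q_ult = c·N_c·s_c + q·N_q + 0.5·γ·B·N_γ·s_γ
     = 15 × 19.3 × 1.15 + 42.24 × 9.6 + 0.5 × 19.2 × 2.94 × 9.44 × 0.85
     = 332.92 + 405.5 + 226.47 = 964.9 kPa.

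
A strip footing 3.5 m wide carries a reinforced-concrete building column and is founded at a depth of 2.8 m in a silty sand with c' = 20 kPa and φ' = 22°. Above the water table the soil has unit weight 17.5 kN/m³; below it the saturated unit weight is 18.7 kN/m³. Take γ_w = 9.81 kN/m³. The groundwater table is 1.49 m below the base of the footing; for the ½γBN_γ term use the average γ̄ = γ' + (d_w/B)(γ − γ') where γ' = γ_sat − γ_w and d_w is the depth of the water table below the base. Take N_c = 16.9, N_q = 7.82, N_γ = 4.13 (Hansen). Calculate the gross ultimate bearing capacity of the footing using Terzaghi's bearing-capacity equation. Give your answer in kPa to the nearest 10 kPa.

q_ult ≈ 810 kPa

Effective surcharge at the founding depth q = γ·D_f = 17.5 × 2.8 = 49 kPa.
With d_w = 1.49 m < B, γ̄ = 8.89 + (1.49/3.5) × (17.5 − 8.89) = 12.555 kN/m³.
q_ult = c·N_c + q·N_q + 0.5·γ·B·N_γ
     = 20 × 16.9 + 49 × 7.82 + 0.5 × 12.555 × 3.5 × 4.13
     = 338 + 383.18 + 90.744 = 811.92 kPa.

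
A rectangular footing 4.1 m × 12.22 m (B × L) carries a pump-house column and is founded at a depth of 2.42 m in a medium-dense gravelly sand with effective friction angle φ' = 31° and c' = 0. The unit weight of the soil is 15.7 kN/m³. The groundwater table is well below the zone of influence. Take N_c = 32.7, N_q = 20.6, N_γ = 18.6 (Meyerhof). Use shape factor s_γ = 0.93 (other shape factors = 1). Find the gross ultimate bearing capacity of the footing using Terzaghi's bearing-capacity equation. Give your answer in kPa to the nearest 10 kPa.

Overburden at base level: q = 15.7 × 2.42 = 37.994 kPa.
Surcharge term q·N_q = 37.994 × 20.6 = 782.68 kPa; self-weight term 0.5·γ·B·N_γ·s_γ = 0.5 × 15.7 × 4.1 × 18.6 × 0.93 = 556.74 kPa.
q_ult = 782.68 + 556.74 = 1339.4 kPa.

q_ult ≈ 1340 kPa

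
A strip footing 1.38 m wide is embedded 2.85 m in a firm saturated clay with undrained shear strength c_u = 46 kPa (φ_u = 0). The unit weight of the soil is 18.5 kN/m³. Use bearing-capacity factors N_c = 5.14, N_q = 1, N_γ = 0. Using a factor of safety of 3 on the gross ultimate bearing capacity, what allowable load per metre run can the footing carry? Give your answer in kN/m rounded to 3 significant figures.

q = γ·D_f = 18.5 × 2.85 = 52.725 kPa.
c·N_c = 46 × 5.14 = 236.44 kPa
q·N_q = 52.725 × 1 = 52.725 kPa
q_ult = 236.44 + 52.725 = 289.17 kPa.
Gross allowable pressure q_all = 289.17 / 3 = 96.388 kPa.
Allowable wall load = q_all × B = 96.388 × 1.38 = 133.02 kN per metre run.

≈ 133 kN/m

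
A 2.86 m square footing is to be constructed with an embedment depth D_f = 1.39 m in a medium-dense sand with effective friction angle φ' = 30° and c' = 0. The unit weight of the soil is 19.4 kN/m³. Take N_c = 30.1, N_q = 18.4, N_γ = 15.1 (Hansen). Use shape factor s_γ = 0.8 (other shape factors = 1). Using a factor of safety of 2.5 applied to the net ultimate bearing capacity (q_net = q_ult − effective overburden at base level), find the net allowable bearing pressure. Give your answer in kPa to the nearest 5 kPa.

q_all(net) ≈ 320 kPa

q = γ·D_f = 19.4 × 1.39 = 26.966 kPa.
q·N_q = 26.966 × 18.4 = 496.17 kPa
0.5·γ·B·N_γ·s_γ = 0.5 × 19.4 × 2.86 × 15.1 × 0.8 = 335.12 kPa
q_ult = 496.17 + 335.12 = 831.3 kPa.
Net ultimate: q_net = 831.3 − 26.966 = 804.33 kPa.
q_all(net) = 804.33 / 2.5 = 321.73 kPa.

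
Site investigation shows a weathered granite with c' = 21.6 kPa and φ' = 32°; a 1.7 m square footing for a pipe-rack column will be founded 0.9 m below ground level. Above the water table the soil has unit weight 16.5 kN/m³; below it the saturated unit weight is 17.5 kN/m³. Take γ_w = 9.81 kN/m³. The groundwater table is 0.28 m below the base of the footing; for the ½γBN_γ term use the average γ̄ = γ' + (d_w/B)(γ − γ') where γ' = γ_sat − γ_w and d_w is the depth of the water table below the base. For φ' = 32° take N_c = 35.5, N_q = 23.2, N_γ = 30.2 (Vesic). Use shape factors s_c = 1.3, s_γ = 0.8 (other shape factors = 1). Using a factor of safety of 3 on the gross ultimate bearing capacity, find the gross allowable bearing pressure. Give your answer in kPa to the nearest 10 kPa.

Effective surcharge at the founding depth q = γ·D_f = 16.5 × 0.9 = 14.85 kPa.
With d_w = 0.28 m < B, γ̄ = 7.69 + (0.28/1.7) × (16.5 − 7.69) = 9.1411 kN/m³.
q_ult = c·N_c·s_c + q·N_q + 0.5·γ·B·N_γ·s_γ
     = 21.6 × 35.5 × 1.3 + 14.85 × 23.2 + 0.5 × 9.1411 × 1.7 × 30.2 × 0.8
     = 996.84 + 344.52 + 187.72 = 1529.1 kPa.
q_all = 1529.1 / 3 = 509.69 kPa.

q_all ≈ 510 kPa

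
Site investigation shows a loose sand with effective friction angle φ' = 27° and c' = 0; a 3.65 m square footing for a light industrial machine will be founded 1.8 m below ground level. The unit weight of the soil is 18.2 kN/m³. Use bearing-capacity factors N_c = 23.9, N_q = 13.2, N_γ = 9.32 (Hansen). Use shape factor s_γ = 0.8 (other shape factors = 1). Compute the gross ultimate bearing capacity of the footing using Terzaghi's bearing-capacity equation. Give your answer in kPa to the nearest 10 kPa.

q = γ·D_f = 18.2 × 1.8 = 32.76 kPa.
q·N_q = 32.76 × 13.2 = 432.43 kPa
0.5·γ·B·N_γ·s_γ = 0.5 × 18.2 × 3.65 × 9.32 × 0.8 = 247.65 kPa
q_ult = 432.43 + 247.65 = 680.08 kPa.

q_ult ≈ 680 kPa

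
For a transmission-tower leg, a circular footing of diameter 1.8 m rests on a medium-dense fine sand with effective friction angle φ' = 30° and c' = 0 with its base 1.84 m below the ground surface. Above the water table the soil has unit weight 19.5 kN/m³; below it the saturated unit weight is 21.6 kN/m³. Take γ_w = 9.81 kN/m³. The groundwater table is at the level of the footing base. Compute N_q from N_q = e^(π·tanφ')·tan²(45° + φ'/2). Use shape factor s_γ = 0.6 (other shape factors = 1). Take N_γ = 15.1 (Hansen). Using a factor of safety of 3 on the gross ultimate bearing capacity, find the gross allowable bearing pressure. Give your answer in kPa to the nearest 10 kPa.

q_all ≈ 250 kPa

N_q = e^(π·tan30°)·tan²(60°) = 18.4.
q = γ·D_f = 19.5 × 1.84 = 35.88 kPa.
For the ½γBN_γ term take γ' = 21.6 − 9.81 = 11.79 kN/m³ (soil below base is submerged).
q·N_q = 35.88 × 18.401 = 660.23 kPa
0.5·γ·B·N_γ·s_γ = 0.5 × 11.79 × 1.8 × 15.1 × 0.6 = 96.136 kPa
q_ult = 660.23 + 96.136 = 756.37 kPa.
q_all = 756.37 / 3 = 252.12 kPa.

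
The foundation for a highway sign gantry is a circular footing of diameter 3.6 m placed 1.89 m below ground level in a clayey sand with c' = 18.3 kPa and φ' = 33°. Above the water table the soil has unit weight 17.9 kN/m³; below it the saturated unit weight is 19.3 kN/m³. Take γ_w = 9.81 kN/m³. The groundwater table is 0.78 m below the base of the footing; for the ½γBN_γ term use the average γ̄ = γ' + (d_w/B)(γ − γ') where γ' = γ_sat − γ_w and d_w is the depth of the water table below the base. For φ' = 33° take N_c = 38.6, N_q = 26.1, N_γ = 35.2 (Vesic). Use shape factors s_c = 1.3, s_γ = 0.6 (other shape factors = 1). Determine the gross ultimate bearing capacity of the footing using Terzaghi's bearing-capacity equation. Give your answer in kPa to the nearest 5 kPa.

q = γ·D_f = 17.9 × 1.89 = 33.831 kPa.
γ' = 9.49 kN/m³; averaging over the depth B below the base, γ̄ = γ' + (d_w/B)(γ − γ') = 11.312 kN/m³.
c·N_c·s_c = 18.3 × 38.6 × 1.3 = 918.29 kPa
q·N_q = 33.831 × 26.1 = 882.99 kPa
0.5·γ·B·N_γ·s_γ = 0.5 × 11.312 × 3.6 × 35.2 × 0.6 = 430.04 kPa
q_ult = 918.29 + 882.99 + 430.04 = 2231.3 kPa.

q_ult ≈ 2230 kPa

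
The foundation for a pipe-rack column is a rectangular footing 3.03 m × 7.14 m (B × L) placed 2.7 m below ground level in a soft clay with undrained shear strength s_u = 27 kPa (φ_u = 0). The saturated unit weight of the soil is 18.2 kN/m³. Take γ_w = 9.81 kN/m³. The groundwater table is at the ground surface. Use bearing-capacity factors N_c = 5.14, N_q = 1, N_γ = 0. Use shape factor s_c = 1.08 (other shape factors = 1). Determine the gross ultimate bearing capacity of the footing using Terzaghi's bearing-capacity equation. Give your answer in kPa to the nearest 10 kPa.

q_ult ≈ 170 kPa

Water table at ground surface, so effective unit weight γ' = 18.2 − 9.81 = 8.39 kN/m³ is used throughout; overburden q = 8.39 × 2.7 = 22.653 kPa.
Cohesion term c·N_c·s_c = 27 × 5.14 × 1.08 = 149.88 kPa; surcharge term q·N_q = 22.653 × 1 = 22.653 kPa.
q_ult = 149.88 + 22.653 = 172.54 kPa.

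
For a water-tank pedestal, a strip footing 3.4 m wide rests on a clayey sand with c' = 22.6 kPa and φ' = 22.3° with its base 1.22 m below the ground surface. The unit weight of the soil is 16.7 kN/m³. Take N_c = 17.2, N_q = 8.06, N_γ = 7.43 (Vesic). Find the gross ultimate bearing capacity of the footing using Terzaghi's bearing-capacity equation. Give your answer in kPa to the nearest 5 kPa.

q_ult ≈ 765 kPa

Overburden at base level: q = 16.7 × 1.22 = 20.374 kPa.
Cohesion term c·N_c = 22.6 × 17.2 = 388.72 kPa; surcharge term q·N_q = 20.374 × 8.06 = 164.21 kPa; self-weight term 0.5·γ·B·N_γ = 0.5 × 16.7 × 3.4 × 7.43 = 210.94 kPa.
q_ult = 388.72 + 164.21 + 210.94 = 763.87 kPa.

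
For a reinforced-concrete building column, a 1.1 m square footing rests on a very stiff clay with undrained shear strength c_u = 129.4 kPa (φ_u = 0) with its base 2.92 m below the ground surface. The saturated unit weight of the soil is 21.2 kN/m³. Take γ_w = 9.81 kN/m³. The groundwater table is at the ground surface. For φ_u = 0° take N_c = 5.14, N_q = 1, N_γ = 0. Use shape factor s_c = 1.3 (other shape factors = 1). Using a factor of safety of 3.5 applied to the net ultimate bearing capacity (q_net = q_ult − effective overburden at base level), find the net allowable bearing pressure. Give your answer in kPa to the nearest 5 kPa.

q_all(net) ≈ 245 kPa

Water table at ground surface, so effective unit weight γ' = 21.2 − 9.81 = 11.39 kN/m³ is used throughout; overburden q = 11.39 × 2.92 = 33.259 kPa.
Cohesion term c·N_c·s_c = 129.4 × 5.14 × 1.3 = 864.65 kPa; surcharge term q·N_q = 33.259 × 1 = 33.259 kPa.
q_ult = 864.65 + 33.259 = 897.91 kPa.
Net ultimate: q_net = 897.91 − 33.259 = 864.65 kPa.
q_all(net) = 864.65 / 3.5 = 247.04 kPa.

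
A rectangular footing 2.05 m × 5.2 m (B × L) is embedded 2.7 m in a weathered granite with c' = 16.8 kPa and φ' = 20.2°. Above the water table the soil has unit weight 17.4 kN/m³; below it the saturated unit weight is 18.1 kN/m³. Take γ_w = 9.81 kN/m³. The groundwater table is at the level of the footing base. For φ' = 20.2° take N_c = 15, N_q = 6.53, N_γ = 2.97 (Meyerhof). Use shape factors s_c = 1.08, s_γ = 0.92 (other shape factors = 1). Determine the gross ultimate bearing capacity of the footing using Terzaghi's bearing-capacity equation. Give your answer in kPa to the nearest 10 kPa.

q_ult ≈ 600 kPa

Overburden at base level: q = 17.4 × 2.7 = 46.98 kPa.
Below the base the soil is submerged, so the ½γBN_γ term uses γ' = 18.1 − 9.81 = 8.29 kN/m³.
Cohesion term c·N_c·s_c = 16.8 × 15 × 1.08 = 272.16 kPa; surcharge term q·N_q = 46.98 × 6.53 = 306.78 kPa; self-weight term 0.5·γ·B·N_γ·s_γ = 0.5 × 8.29 × 2.05 × 2.97 × 0.92 = 23.218 kPa.
q_ult = 272.16 + 306.78 + 23.218 = 602.16 kPa.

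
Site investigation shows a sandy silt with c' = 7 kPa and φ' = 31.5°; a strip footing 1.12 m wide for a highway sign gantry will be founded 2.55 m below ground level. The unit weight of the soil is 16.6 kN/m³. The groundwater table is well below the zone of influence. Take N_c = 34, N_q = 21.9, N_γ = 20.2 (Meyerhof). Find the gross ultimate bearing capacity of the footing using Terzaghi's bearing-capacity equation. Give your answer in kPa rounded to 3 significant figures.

Effective surcharge at the founding depth q = γ·D_f = 16.6 × 2.55 = 42.33 kPa.
q_ult = c·N_c + q·N_q + 0.5·γ·B·N_γ
     = 7 × 34 + 42.33 × 21.9 + 0.5 × 16.6 × 1.12 × 20.2
     = 238 + 927.03 + 187.78 = 1352.8 kPa.

q_ult ≈ 1350 kPa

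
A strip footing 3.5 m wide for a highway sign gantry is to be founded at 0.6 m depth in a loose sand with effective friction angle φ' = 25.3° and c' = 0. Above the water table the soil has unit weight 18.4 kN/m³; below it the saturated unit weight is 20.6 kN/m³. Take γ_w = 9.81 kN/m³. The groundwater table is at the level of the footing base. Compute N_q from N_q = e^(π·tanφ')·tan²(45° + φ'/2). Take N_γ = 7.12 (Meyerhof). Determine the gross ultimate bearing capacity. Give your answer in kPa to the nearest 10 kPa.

q_ult ≈ 260 kPa

tan25.3° = 0.4727, so N_q = e^(π×0.4727)·tan²(57.65°) = 4.415 × 2.493 = 11.
q = γ·D_f = 18.4 × 0.6 = 11.04 kPa.
For the ½γBN_γ term take γ' = 20.6 − 9.81 = 10.79 kN/m³ (soil below base is submerged).
q·N_q = 11.04 × 11.005 = 121.49 kPa
0.5·γ·B·N_γ = 0.5 × 10.79 × 3.5 × 7.12 = 134.44 kPa
q_ult = 121.49 + 134.44 = 255.94 kPa.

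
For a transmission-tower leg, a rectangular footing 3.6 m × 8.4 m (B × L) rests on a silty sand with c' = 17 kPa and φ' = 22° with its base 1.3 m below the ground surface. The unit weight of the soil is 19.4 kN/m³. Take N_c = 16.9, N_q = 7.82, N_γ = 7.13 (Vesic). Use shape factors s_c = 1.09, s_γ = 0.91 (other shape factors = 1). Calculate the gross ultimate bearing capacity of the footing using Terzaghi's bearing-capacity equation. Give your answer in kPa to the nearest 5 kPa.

Overburden at base level: q = 19.4 × 1.3 = 25.22 kPa.
Cohesion term c·N_c·s_c = 17 × 16.9 × 1.09 = 313.16 kPa; surcharge term q·N_q = 25.22 × 7.82 = 197.22 kPa; self-weight term 0.5·γ·B·N_γ·s_γ = 0.5 × 19.4 × 3.6 × 7.13 × 0.91 = 226.57 kPa.
q_ult = 313.16 + 197.22 + 226.57 = 736.95 kPa.

q_ult ≈ 735 kPa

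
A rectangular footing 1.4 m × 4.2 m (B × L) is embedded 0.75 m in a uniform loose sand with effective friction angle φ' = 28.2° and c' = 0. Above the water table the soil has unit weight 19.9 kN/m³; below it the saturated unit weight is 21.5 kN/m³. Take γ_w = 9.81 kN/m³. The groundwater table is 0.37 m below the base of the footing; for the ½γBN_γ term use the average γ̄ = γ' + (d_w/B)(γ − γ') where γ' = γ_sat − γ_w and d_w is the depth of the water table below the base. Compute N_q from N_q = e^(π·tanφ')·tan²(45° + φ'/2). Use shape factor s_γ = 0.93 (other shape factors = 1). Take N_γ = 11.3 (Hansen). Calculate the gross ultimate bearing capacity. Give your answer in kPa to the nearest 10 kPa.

q_ult ≈ 330 kPa

tan28.2° = 0.5362, so N_q = e^(π×0.5362)·tan²(59.1°) = 5.39 × 2.792 = 15.05.
q = γ·D_f = 19.9 × 0.75 = 14.925 kPa.
γ' = 11.69 kN/m³; averaging over the depth B below the base, γ̄ = γ' + (d_w/B)(γ − γ') = 13.86 kN/m³.
q·N_q = 14.925 × 15.047 = 224.58 kPa
0.5·γ·B·N_γ·s_γ = 0.5 × 13.86 × 1.4 × 11.3 × 0.93 = 101.96 kPa
q_ult = 224.58 + 101.96 = 326.54 kPa.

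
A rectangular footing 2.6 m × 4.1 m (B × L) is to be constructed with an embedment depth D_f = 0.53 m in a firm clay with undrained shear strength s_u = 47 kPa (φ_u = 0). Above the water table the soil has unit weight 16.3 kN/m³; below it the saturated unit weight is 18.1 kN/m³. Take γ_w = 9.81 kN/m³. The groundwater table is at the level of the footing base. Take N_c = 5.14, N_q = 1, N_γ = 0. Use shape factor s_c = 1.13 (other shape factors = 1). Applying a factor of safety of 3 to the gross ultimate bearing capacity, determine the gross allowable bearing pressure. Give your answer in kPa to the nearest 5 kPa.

q = γ·D_f = 16.3 × 0.53 = 8.639 kPa.
c·N_c·s_c = 47 × 5.14 × 1.13 = 272.99 kPa
q·N_q = 8.639 × 1 = 8.639 kPa
q_ult = 272.99 + 8.639 = 281.62 kPa.
q_all = q_ult / FS = 281.62 / 3 = 93.875 kPa.

q_all ≈ 95 kPa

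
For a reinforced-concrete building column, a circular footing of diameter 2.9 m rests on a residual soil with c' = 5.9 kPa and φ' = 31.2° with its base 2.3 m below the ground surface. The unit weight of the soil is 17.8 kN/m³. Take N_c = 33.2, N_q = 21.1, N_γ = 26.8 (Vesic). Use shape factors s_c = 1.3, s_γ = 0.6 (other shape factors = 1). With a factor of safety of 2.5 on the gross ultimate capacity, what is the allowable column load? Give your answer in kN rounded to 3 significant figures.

P_all ≈ 4050 kN

q = γ·D_f = 17.8 × 2.3 = 40.94 kPa.
c·N_c·s_c = 5.9 × 33.2 × 1.3 = 254.64 kPa
q·N_q = 40.94 × 21.1 = 863.83 kPa
0.5·γ·B·N_γ·s_γ = 0.5 × 17.8 × 2.9 × 26.8 × 0.6 = 415.02 kPa
q_ult = 254.64 + 863.83 + 415.02 = 1533.5 kPa.
Gross allowable pressure q_all = 1533.5 / 2.5 = 613.4 kPa.
Footing area = 6.6052 m², so allowable column load = 613.4 × 6.6052 = 4051.6 kN.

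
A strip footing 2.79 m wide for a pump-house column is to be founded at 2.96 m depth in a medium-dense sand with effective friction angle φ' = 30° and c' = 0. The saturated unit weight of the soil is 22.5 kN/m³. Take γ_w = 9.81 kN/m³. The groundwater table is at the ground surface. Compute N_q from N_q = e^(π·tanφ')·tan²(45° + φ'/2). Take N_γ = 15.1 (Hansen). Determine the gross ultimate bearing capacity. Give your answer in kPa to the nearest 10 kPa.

q_ult ≈ 960 kPa

tan30° = 0.5774, so N_q = e^(π×0.5774)·tan²(60°) = 6.134 × 3.0 = 18.4.
Water table at ground surface, so effective unit weight γ' = 22.5 − 9.81 = 12.69 kN/m³ is used throughout; overburden q = 12.69 × 2.96 = 37.562 kPa; the same γ' applies in the ½γBN_γ term.
Surcharge term q·N_q = 37.562 × 18.401 = 691.19 kPa; self-weight term 0.5·γ·B·N_γ = 0.5 × 12.69 × 2.79 × 15.1 = 267.31 kPa.
q_ult = 691.19 + 267.31 = 958.5 kPa.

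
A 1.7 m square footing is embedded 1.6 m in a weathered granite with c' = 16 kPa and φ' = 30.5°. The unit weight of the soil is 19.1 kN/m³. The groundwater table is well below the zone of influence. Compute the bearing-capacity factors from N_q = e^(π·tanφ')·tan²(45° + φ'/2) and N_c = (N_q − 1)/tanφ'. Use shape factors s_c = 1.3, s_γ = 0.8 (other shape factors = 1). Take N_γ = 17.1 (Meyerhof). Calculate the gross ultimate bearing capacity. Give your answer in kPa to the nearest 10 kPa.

q_ult ≈ 1470 kPa

tan30.5° = 0.589, so N_q = e^(π×0.589)·tan²(60.25°) = 6.363 × 3.061 = 19.48.
N_c = (19.48 − 1)/tan30.5° = 31.37.
Effective surcharge at the founding depth q = γ·D_f = 19.1 × 1.6 = 30.56 kPa.
q_ult = c·N_c·s_c + q·N_q + 0.5·γ·B·N_γ·s_γ
     = 16 × 31.372 × 1.3 + 30.56 × 19.479 + 0.5 × 19.1 × 1.7 × 17.1 × 0.8
     = 652.53 + 595.29 + 222.09 = 1469.9 kPa.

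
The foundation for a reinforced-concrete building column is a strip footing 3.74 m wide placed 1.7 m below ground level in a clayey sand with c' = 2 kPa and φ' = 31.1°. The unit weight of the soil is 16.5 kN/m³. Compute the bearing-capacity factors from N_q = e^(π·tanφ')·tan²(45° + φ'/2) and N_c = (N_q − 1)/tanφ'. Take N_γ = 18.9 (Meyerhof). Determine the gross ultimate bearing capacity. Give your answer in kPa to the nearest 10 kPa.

q_ult ≈ 1230 kPa

tan31.1° = 0.6032, so N_q = e^(π×0.6032)·tan²(60.55°) = 6.653 × 3.137 = 20.87.
N_c = (20.87 − 1)/tan31.1° = 32.94.
q = γ·D_f = 16.5 × 1.7 = 28.05 kPa.
c·N_c = 2 × 32.939 = 65.879 kPa
q·N_q = 28.05 × 20.87 = 585.41 kPa
0.5·γ·B·N_γ = 0.5 × 16.5 × 3.74 × 18.9 = 583.16 kPa
q_ult = 65.879 + 585.41 + 583.16 = 1234.5 kPa.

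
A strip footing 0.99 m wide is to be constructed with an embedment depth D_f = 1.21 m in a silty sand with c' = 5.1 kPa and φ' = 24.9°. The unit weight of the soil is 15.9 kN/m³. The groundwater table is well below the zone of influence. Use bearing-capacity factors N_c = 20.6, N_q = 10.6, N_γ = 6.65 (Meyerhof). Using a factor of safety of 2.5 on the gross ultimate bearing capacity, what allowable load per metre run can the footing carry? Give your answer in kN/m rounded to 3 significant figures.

≈ 143 kN/m

Overburden at base level: q = 15.9 × 1.21 = 19.239 kPa.
Cohesion term c·N_c = 5.1 × 20.6 = 105.06 kPa; surcharge term q·N_q = 19.239 × 10.6 = 203.93 kPa; self-weight term 0.5·γ·B·N_γ = 0.5 × 15.9 × 0.99 × 6.65 = 52.339 kPa.
q_ult = 105.06 + 203.93 + 52.339 = 361.33 kPa.
Gross allowable pressure q_all = 361.33 / 2.5 = 144.53 kPa.
Allowable wall load = q_all × B = 144.53 × 0.99 = 143.09 kN per metre run.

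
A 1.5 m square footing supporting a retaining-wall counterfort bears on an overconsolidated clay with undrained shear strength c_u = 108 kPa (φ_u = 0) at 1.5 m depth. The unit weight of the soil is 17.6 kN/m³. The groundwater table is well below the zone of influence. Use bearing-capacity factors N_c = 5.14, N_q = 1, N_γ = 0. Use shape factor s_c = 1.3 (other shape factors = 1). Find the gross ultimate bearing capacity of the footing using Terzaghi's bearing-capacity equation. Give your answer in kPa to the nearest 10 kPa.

Overburden at base level: q = 17.6 × 1.5 = 26.4 kPa.
Cohesion term c·N_c·s_c = 108 × 5.14 × 1.3 = 721.66 kPa; surcharge term q·N_q = 26.4 × 1 = 26.4 kPa.
q_ult = 721.66 + 26.4 = 748.06 kPa.

q_ult ≈ 750 kPa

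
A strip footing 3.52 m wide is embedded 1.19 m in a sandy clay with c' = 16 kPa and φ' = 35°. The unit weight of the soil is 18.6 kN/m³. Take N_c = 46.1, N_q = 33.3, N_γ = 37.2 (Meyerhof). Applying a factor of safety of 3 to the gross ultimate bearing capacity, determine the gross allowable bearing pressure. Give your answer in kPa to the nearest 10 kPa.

q = γ·D_f = 18.6 × 1.19 = 22.134 kPa.
c·N_c = 16 × 46.1 = 737.6 kPa
q·N_q = 22.134 × 33.3 = 737.06 kPa
0.5·γ·B·N_γ = 0.5 × 18.6 × 3.52 × 37.2 = 1217.8 kPa
q_ult = 737.6 + 737.06 + 1217.8 = 2692.4 kPa.
q_all = q_ult / FS = 2692.4 / 3 = 897.48 kPa.

q_all ≈ 900 kPa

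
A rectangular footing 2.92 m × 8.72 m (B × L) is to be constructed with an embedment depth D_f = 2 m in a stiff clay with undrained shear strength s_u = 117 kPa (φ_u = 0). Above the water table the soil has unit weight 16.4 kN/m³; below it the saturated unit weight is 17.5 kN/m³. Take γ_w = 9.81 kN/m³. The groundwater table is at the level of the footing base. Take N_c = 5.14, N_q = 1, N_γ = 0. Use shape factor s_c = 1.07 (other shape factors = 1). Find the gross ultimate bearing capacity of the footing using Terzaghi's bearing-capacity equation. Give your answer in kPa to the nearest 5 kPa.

q = γ·D_f = 16.4 × 2 = 32.8 kPa.
c·N_c·s_c = 117 × 5.14 × 1.07 = 643.48 kPa
q·N_q = 32.8 × 1 = 32.8 kPa
q_ult = 643.48 + 32.8 = 676.28 kPa.

q_ult ≈ 675 kPa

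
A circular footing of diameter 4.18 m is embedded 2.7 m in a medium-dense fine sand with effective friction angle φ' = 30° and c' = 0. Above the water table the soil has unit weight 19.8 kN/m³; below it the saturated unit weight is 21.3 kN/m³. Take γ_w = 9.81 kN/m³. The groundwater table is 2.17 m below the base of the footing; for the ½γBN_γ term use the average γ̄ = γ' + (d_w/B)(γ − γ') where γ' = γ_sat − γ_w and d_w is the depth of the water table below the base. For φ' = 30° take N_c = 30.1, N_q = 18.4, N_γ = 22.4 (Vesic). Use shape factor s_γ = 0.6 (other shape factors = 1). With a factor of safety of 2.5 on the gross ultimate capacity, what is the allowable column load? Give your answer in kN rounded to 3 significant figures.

P_all ≈ 7840 kN

Effective surcharge at the founding depth q = γ·D_f = 19.8 × 2.7 = 53.46 kPa.
With d_w = 2.17 m < B, γ̄ = 11.49 + (2.17/4.18) × (19.8 − 11.49) = 15.804 kN/m³.
q_ult = q·N_q + 0.5·γ·B·N_γ·s_γ
     = 53.46 × 18.4 + 0.5 × 15.804 × 4.18 × 22.4 × 0.6
     = 983.66 + 443.93 = 1427.6 kPa.
Gross allowable pressure q_all = 1427.6 / 2.5 = 571.04 kPa.
Footing area = 13.7228 m², so allowable column load = 571.04 × 13.7228 = 7836.2 kN.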